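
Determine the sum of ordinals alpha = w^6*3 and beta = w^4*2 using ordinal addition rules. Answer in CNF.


Ordinal addition w^6*3 + w^4*2:
Leading exponent of alpha (6) > leading exponent of beta (4).
Since alpha's term has higher exponent than beta's leading term,
the sum is simply alpha followed by beta.
Result = w^6*3 + w^4*2

w^6*3 + w^4*2


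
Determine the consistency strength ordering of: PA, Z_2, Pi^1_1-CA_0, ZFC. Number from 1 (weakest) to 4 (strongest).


Ordering by consistency strength:
1. PA
2. Pi^1_1-CA_0
3. Z_2
4. ZFC


PA=1, Z_2=3, Pi^1_1-CA_0=2, ZFC=4


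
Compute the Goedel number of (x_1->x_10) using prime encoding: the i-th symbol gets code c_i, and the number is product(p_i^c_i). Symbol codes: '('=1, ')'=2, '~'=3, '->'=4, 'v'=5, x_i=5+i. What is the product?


Formula: (x_1->x_10)
Symbol codes: [1, 6, 4, 15, 2]
Primes: [2, 3, 5, 7, 11]
p_1^1 = 2^1 = 2
p_2^6 = 3^6 = 729
p_3^4 = 5^4 = 625
p_4^15 = 7^15 = 4747561509943
p_5^2 = 11^2 = 121
Product = 523472066538202608750

523472066538202608750


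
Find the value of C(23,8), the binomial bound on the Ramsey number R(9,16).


R(9,16) <= C(9+16-2, 9-1) = C(23, 8)
C(23, 8) = 23! / (8! * 15!)
= 490314

490314


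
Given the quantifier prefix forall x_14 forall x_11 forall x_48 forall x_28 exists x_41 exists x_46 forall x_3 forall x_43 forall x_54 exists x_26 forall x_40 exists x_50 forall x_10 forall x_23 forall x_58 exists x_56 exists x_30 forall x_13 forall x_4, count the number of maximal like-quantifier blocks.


Alternations = 8.
Blocks = alternations + 1 = 9

9


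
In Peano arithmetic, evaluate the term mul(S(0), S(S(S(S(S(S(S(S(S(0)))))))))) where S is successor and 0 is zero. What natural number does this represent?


mul(S^1(0), S^9(0)):
S^1(0) = 1
S^9(0) = 9
1 * 9 = 9

9


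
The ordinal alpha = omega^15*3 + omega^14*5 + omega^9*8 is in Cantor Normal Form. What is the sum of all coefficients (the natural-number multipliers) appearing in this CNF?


CNF: omega^15*3 + omega^14*5 + omega^9*8
Coefficients: 3 + 5 + 8 = 16

16


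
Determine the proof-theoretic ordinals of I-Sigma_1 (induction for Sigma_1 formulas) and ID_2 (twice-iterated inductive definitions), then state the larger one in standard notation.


Proof-theoretic ordinal of I-Sigma_1 (induction for Sigma_1 formulas): omega^omega
Proof-theoretic ordinal of ID_2 (twice-iterated inductive definitions): psi_0(epsilon_{Omega_2+1})
Comparing: omega^omega < psi_0(epsilon_{Omega_2+1}).
The larger ordinal is psi_0(epsilon_{Omega_2+1}) (from ID_2 (twice-iterated inductive definitions)).

psi_0(epsilon_{Omega_2+1})


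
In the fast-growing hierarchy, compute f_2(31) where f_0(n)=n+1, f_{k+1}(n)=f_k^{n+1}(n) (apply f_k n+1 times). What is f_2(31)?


f_2(31) = f_1^32(31)
f_1(m) = 2m + 1.
Iterating: f_1^k(n) = 2^k*(n+1) - 1.
f_2(31) = 2^32*(31+1) - 1 = 4294967296*32 - 1 = 137438953471

137438953471


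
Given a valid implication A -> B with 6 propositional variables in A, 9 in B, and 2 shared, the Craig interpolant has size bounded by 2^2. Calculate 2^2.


Shared atoms = 2
Craig interpolant size bound = 2^2
= 4

4


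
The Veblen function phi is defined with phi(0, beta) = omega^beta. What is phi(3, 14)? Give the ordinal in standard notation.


phi(3, 14):
phi(3, beta) = eta_beta (the beta-th eta number, fixed point of zeta).
phi(3, 14) = eta_14

eta_14


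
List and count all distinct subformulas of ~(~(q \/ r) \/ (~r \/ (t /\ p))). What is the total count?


Formula: ~(~(q \/ r) \/ (~r \/ (t /\ p)))
Subformulas found:
  1. q
  2. r
  3. t
  4. p
  5. ~r
  6. (q \/ r)
  7. (t /\ p)
  8. ~(q \/ r)
  9. (~r \/ (t /\ p))
  10. (~(q \/ r) \/ (~r \/ (t /\ p)))
  11. ~(~(q \/ r) \/ (~r \/ (t /\ p)))
Total distinct subformulas = 11

11


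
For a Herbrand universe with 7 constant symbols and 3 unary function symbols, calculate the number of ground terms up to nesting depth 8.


Herbrand terms by depth:
Depth 0: 7 constants
Depth 1: 21 new terms (running total: 28)
Depth 2: 63 new terms (running total: 91)
Depth 3: 189 new terms (running total: 280)
Depth 4: 567 new terms (running total: 847)
Depth 5: 1701 new terms (running total: 2548)
Depth 6: 5103 new terms (running total: 7651)
Depth 7: 15309 new terms (running total: 22960)
Depth 8: 45927 new terms (running total: 68887)
Total distinct ground terms = 68887

68887


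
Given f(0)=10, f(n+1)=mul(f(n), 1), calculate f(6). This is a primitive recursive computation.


f(0) = 10
f(1) = mul(f(0), 1) = mul(10, 1) = 10
f(2) = mul(f(1), 1) = mul(10, 1) = 10
f(3) = mul(f(2), 1) = mul(10, 1) = 10
f(4) = mul(f(3), 1) = mul(10, 1) = 10
f(5) = mul(f(4), 1) = mul(10, 1) = 10
f(6) = mul(f(5), 1) = mul(10, 1) = 10


10


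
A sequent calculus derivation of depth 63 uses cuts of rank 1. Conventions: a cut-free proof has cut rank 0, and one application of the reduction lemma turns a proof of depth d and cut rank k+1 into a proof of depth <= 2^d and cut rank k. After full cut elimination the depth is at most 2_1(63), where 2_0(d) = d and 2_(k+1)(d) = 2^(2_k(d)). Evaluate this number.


Each rank reduction sends depth d to at most 2^d; cut rank r needs r reductions.
2_0(63) = 63
2_1(63) = 2^63 = 9223372036854775808
Cut-free depth bound = 9223372036854775808

9223372036854775808


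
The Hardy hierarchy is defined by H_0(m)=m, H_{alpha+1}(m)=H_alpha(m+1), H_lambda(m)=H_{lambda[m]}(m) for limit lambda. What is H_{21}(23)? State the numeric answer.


H_21(23):
For finite ordinals k, H_k(n) = n + k (each successor step adds 1).
H_21(23) = 23 + 21 = 44

44


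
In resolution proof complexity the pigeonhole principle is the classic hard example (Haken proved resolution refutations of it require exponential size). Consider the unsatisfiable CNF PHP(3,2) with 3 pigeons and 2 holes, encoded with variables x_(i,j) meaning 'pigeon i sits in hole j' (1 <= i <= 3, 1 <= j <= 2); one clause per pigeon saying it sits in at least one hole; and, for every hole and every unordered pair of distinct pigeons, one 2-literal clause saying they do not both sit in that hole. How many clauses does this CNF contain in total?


PHP(3,2): 3 pigeons, 2 holes, 3*2 = 6 variables.
- pigeon clauses: one per pigeon -> 3 clauses
- hole clauses: 2 holes * C(3,2) = 2 * 3 -> 6 clauses
Total clauses = 3 + 6 = 9

9


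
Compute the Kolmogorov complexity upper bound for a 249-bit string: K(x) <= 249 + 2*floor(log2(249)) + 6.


floor(log2(249)) = 7
2 * 7 = 14
K(x) <= 249 + 14 + 6 = 269

269


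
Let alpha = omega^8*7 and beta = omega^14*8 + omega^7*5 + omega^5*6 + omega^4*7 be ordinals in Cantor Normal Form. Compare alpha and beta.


Compare term by term from highest exponent:
alpha = omega^8*7
beta = omega^14*8 + omega^7*5 + omega^5*6 + omega^4*7
Term 1: alpha has omega^8*7, beta has omega^14*8
Term 2: alpha has omega^0*0, beta has omega^7*5
Term 3: alpha has omega^0*0, beta has omega^5*6
Term 4: alpha has omega^0*0, beta has omega^4*7
Result: alpha < beta

alpha < beta


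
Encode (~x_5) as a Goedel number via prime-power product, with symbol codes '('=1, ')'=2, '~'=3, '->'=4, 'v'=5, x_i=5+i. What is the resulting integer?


Formula: (~x_5)
Symbol codes: [1, 3, 10, 2]
Primes: [2, 3, 5, 7]
p_1^1 = 2^1 = 2
p_2^3 = 3^3 = 27
p_3^10 = 5^10 = 9765625
p_4^2 = 7^2 = 49
Product = 25839843750

25839843750


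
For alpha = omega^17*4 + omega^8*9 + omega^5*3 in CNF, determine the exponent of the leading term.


CNF: omega^17*4 + omega^8*9 + omega^5*3
The leading term is omega^17*4, which has exponent 17.

17


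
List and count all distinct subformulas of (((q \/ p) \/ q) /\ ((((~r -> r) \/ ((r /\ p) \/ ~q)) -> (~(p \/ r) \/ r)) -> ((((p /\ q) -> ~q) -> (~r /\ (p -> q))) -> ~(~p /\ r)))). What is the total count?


Formula: (((q \/ p) \/ q) /\ ((((~r -> r) \/ ((r /\ p) \/ ~q)) -> (~(p \/ r) \/ r)) -> ((((p /\ q) -> ~q) -> (~r /\ (p -> q))) -> ~(~p /\ r))))
Subformulas found:
  1. r
  2. q
  3. p
  4. ~p
  5. ~r
  6. ~q
  7. (q \/ p)
  8. (r /\ p)
  9. (p /\ q)
  10. (p -> q)
  11. (p \/ r)
  12. ~(p \/ r)
  13. (~r -> r)
  14. (~p /\ r)
  15. ~(~p /\ r)
  16. ((q \/ p) \/ q)
  17. (~r /\ (p -> q))
  18. ((r /\ p) \/ ~q)
  19. (~(p \/ r) \/ r)
  20. ((p /\ q) -> ~q)
  21. ((~r -> r) \/ ((r /\ p) \/ ~q))
  22. (((p /\ q) -> ~q) -> (~r /\ (p -> q)))
  23. (((~r -> r) \/ ((r /\ p) \/ ~q)) -> (~(p \/ r) \/ r))
  24. ((((p /\ q) -> ~q) -> (~r /\ (p -> q))) -> ~(~p /\ r))
  25. ((((~r -> r) \/ ((r /\ p) \/ ~q)) -> (~(p \/ r) \/ r)) -> ((((p /\ q) -> ~q) -> (~r /\ (p -> q))) -> ~(~p /\ r)))
  26. (((q \/ p) \/ q) /\ ((((~r -> r) \/ ((r /\ p) \/ ~q)) -> (~(p \/ r) \/ r)) -> ((((p /\ q) -> ~q) -> (~r /\ (p -> q))) -> ~(~p /\ r))))
Total distinct subformulas = 26

26


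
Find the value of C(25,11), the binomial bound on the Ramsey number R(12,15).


R(12,15) <= C(12+15-2, 12-1) = C(25, 11)
C(25, 11) = 25! / (11! * 14!)
= 4457400

4457400


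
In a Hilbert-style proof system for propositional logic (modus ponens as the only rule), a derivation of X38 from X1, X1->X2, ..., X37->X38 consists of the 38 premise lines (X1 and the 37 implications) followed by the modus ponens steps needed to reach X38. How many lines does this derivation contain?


We have 38 premise lines: X1 and 37 implications.
Each implication is detached once by MP, giving 37 MP lines.
38 premise lines + 37 MP lines = 75 total lines.

75


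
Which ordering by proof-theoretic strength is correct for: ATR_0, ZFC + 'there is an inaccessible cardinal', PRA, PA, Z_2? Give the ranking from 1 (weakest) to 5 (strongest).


Ordering by consistency strength:
1. PRA
2. PA
3. ATR_0
4. Z_2
5. ZFC + 'there is an inaccessible cardinal'


ATR_0=3, ZFC + 'there is an inaccessible cardinal'=5, PRA=1, PA=2, Z_2=4


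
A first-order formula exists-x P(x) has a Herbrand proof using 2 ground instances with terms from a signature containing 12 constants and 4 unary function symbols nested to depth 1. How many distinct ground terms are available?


Herbrand terms by depth:
Depth 0: 12 constants
Depth 1: 48 new terms (running total: 60)
Total distinct ground terms = 60

60


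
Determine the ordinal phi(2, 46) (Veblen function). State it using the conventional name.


phi(2, 46):
phi(2, beta) = zeta_beta (the beta-th zeta number, fixed point of epsilon).
phi(2, 46) = zeta_46

zeta_46


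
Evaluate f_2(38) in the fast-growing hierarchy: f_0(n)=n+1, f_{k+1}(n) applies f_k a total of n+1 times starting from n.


f_2(38) = f_1^39(38)
f_1(m) = 2m + 1.
Iterating: f_1^k(n) = 2^k*(n+1) - 1.
f_2(38) = 2^39*(38+1) - 1 = 549755813888*39 - 1 = 21440476741631

21440476741631


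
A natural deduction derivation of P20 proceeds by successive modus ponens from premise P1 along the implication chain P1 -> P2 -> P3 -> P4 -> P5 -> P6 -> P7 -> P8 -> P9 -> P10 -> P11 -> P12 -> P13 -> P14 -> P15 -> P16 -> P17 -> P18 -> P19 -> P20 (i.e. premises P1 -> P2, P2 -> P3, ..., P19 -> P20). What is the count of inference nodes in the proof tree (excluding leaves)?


We have a chain: P1 -> P2 -> P3 -> P4 -> P5 -> P6 -> P7 -> P8 -> P9 -> P10 -> P11 -> P12 -> P13 -> P14 -> P15 -> P16 -> P17 -> P18 -> P19 -> P20.
Each modus ponens application produces the next variable.
The chain has 20 propositions, so 20-1 = 19 modus ponens steps.
Total inference nodes = 19

19


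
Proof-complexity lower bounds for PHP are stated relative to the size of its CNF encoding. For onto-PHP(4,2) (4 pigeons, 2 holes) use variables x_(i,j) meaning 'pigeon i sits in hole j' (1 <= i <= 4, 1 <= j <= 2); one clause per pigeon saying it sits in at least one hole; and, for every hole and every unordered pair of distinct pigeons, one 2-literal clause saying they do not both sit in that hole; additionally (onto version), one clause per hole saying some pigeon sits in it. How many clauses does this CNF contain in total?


onto-PHP(4,2): 4 pigeons, 2 holes, 4*2 = 8 variables.
- pigeon clauses: one per pigeon -> 4 clauses
- hole clauses: 2 holes * C(4,2) = 2 * 6 -> 12 clauses
- onto clauses: one per hole -> 2 clauses
Total clauses = 4 + 12 + 2 = 18

18


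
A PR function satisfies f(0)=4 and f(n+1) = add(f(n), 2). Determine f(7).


f(0) = 4
f(1) = add(f(0), 2) = add(4, 2) = 6
f(2) = add(f(1), 2) = add(6, 2) = 8
f(3) = add(f(2), 2) = add(8, 2) = 10
f(4) = add(f(3), 2) = add(10, 2) = 12
f(5) = add(f(4), 2) = add(12, 2) = 14
f(6) = add(f(5), 2) = add(14, 2) = 16
f(7) = add(f(6), 2) = add(16, 2) = 18


18


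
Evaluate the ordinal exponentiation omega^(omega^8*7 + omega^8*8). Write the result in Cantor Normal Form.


omega^(omega^8*7 + omega^8*8):
Both terms of the exponent have the same exponent 8, so they merge: omega^8*7 + omega^8*8 = omega^8*(7+8) = omega^8*15.
omega raised to a CNF ordinal is a single CNF term: Result = omega^(omega^8*15)

omega^(omega^8*15)


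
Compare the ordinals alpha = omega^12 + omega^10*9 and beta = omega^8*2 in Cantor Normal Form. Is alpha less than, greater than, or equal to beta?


Compare term by term from highest exponent:
alpha = omega^12 + omega^10*9
beta = omega^8*2
Term 1: alpha has omega^12*1, beta has omega^8*2
Term 2: alpha has omega^10*9, beta has omega^0*0
Result: alpha > beta

alpha > beta


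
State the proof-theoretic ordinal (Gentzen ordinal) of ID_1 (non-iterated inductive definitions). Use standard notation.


The proof-theoretic ordinal of ID_1 (non-iterated inductive definitions) is a standard result in ordinal analysis.
This ordinal is the supremum of order types of primitive recursive well-orderings
that the theory can prove to be well-ordered.
For ID_1 (non-iterated inductive definitions), the proof-theoretic ordinal is psi_0(epsilon_{Omega+1}).

psi_0(epsilon_{Omega+1})


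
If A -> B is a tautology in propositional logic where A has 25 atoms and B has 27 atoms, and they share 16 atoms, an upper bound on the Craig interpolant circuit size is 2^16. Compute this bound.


Shared atoms = 16
Craig interpolant size bound = 2^16
= 65536

65536


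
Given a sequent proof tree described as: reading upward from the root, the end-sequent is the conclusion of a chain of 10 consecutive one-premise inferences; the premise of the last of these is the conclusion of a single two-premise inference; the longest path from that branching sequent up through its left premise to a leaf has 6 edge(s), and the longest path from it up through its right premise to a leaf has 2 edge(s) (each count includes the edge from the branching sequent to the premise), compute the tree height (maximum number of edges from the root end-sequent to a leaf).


Longest path through the left premise: 6 edges (measured from the branching sequent)
Longest path through the right premise: 2 edges
Height of the subtree rooted at the branching sequent: max(6, 2) = 6
The branching sequent sits 10 edges above the root (the chain of one-premise inferences), so height = 6 + 10 = 16

16


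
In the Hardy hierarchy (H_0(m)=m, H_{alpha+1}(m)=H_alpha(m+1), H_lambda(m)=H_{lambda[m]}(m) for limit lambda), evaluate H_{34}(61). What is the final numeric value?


H_34(61):
For finite ordinals k, H_k(n) = n + k (each successor step adds 1).
H_34(61) = 61 + 34 = 95

95


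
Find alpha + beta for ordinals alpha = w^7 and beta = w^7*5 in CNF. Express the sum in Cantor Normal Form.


Ordinal addition w^7 + w^7*5:
Both terms have the same exponent 7.
w^e*c + w^e*d = w^e*(c+d).
Result = w^7*(1+5) = w^7*6

w^7*6


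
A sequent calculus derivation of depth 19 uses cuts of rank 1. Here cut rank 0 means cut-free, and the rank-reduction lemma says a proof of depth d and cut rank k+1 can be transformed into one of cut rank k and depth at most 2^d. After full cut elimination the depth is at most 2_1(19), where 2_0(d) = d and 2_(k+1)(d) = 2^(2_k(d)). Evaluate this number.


Each rank reduction sends depth d to at most 2^d; cut rank r needs r reductions.
2_0(19) = 19
2_1(19) = 2^19 = 524288
Cut-free depth bound = 524288

524288


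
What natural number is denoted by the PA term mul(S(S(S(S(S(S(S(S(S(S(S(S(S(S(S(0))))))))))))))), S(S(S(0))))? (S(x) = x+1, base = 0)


mul(S^15(0), S^3(0)):
S^15(0) = 15
S^3(0) = 3
15 * 3 = 45

45


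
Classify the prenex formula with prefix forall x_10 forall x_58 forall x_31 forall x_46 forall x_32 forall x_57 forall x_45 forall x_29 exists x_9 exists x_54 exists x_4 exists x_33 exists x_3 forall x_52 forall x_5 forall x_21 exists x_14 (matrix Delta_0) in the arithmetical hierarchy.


Leading quantifier is forall, so the class is Pi.
Number of quantifier blocks = alternations + 1 = 3 + 1 = 4.
Classification: Pi_4

Pi_4


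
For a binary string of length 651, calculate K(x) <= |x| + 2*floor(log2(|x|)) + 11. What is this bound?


floor(log2(651)) = 9
2 * 9 = 18
K(x) <= 651 + 18 + 11 = 680

680


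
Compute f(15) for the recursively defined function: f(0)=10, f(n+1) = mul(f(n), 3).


f(0) = 10
f(1) = mul(f(0), 3) = mul(10, 3) = 30
f(2) = mul(f(1), 3) = mul(30, 3) = 90
f(3) = mul(f(2), 3) = mul(90, 3) = 270
f(4) = mul(f(3), 3) = mul(270, 3) = 810
f(5) = mul(f(4), 3) = mul(810, 3) = 2430
f(6) = mul(f(5), 3) = mul(2430, 3) = 7290
f(7) = mul(f(6), 3) = mul(7290, 3) = 21870
f(8) = mul(f(7), 3) = mul(21870, 3) = 65610
f(9) = mul(f(8), 3) = mul(65610, 3) = 196830
f(10) = mul(f(9), 3) = mul(196830, 3) = 590490
f(11) = mul(f(10), 3) = mul(590490, 3) = 1771470
f(12) = mul(f(11), 3) = mul(1771470, 3) = 5314410
f(13) = mul(f(12), 3) = mul(5314410, 3) = 15943230
f(14) = mul(f(13), 3) = mul(15943230, 3) = 47829690
f(15) = mul(f(14), 3) = mul(47829690, 3) = 143489070


143489070


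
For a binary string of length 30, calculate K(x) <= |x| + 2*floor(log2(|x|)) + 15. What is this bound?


floor(log2(30)) = 4
2 * 4 = 8
K(x) <= 30 + 8 + 15 = 53

53


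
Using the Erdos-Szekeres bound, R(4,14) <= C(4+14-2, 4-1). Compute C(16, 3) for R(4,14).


R(4,14) <= C(4+14-2, 4-1) = C(16, 3)
C(16, 3) = 16! / (3! * 13!)
= 560

560


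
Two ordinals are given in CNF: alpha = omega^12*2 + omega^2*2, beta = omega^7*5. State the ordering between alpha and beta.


Compare term by term from highest exponent:
alpha = omega^12*2 + omega^2*2
beta = omega^7*5
Term 1: alpha has omega^12*2, beta has omega^7*5
Term 2: alpha has omega^2*2, beta has omega^0*0
Result: alpha > beta

alpha > beta


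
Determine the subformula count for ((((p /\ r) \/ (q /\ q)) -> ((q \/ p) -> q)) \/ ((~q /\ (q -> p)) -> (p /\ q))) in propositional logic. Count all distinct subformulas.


Formula: ((((p /\ r) \/ (q /\ q)) -> ((q \/ p) -> q)) \/ ((~q /\ (q -> p)) -> (p /\ q)))
Subformulas found:
  1. q
  2. r
  3. p
  4. ~q
  5. (p /\ r)
  6. (q \/ p)
  7. (p /\ q)
  8. (q /\ q)
  9. (q -> p)
  10. ((q \/ p) -> q)
  11. (~q /\ (q -> p))
  12. ((p /\ r) \/ (q /\ q))
  13. ((~q /\ (q -> p)) -> (p /\ q))
  14. (((p /\ r) \/ (q /\ q)) -> ((q \/ p) -> q))
  15. ((((p /\ r) \/ (q /\ q)) -> ((q \/ p) -> q)) \/ ((~q /\ (q -> p)) -> (p /\ q)))
Total distinct subformulas = 15

15


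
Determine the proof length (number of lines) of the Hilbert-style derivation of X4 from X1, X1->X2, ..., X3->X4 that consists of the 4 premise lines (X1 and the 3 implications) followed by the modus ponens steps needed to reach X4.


We have 4 premise lines: X1 and 3 implications.
Each implication is detached once by MP, giving 3 MP lines.
4 premise lines + 3 MP lines = 7 total lines.

7


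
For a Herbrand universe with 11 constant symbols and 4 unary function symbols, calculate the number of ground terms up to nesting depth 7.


Herbrand terms by depth:
Depth 0: 11 constants
Depth 1: 44 new terms (running total: 55)
Depth 2: 176 new terms (running total: 231)
Depth 3: 704 new terms (running total: 935)
Depth 4: 2816 new terms (running total: 3751)
Depth 5: 11264 new terms (running total: 15015)
Depth 6: 45056 new terms (running total: 60071)
Depth 7: 180224 new terms (running total: 240295)
Total distinct ground terms = 240295

240295


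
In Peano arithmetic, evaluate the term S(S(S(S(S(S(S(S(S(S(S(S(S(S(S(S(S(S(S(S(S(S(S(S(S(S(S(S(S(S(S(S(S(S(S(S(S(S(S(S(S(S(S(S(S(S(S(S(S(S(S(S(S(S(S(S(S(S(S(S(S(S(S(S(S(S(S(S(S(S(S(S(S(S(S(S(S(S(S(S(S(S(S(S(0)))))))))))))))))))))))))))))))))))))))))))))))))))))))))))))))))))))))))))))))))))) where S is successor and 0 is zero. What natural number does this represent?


Counting successors applied to 0:
84 applications of S to 0 = 84

84


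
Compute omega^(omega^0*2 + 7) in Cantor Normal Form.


omega^(omega^0*2 + 7):
omega^0 = 1, so the exponent is 2 + 7 = 9 (finite ordinal addition).
Result = omega^9, already a single CNF term.

omega^9


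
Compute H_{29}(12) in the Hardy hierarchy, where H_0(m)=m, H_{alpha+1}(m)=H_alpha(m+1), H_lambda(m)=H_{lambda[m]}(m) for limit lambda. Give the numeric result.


H_29(12):
For finite ordinals k, H_k(n) = n + k (each successor step adds 1).
H_29(12) = 12 + 29 = 41

41


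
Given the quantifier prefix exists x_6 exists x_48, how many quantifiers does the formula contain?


Quantifier prefix has 2 quantifier symbols.
Quantifier depth = 2

2


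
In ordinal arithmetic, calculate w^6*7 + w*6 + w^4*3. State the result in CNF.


Ordinal addition (w^6*7 + w*6) + w^4*3:
alpha's leading term has exponent 6 > beta's exponent 4, so it survives.
alpha's tail term has exponent 1 < beta's exponent 4, so it is absorbed by beta.
In ordinal addition, any term followed by a strictly larger-exponent term is absorbed.
Result = w^6*7 + w^4*3

w^6*7 + w^4*3


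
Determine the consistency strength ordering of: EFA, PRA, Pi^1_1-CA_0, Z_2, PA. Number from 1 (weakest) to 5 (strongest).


Ordering by consistency strength:
1. EFA
2. PRA
3. PA
4. Pi^1_1-CA_0
5. Z_2


EFA=1, PRA=2, Pi^1_1-CA_0=4, Z_2=5, PA=3


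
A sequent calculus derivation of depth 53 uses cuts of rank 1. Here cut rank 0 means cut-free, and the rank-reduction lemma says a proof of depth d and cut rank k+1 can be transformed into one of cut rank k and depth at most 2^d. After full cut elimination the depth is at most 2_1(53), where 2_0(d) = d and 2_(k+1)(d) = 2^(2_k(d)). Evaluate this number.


Each rank reduction sends depth d to at most 2^d; cut rank r needs r reductions.
2_0(53) = 53
2_1(53) = 2^53 = 9007199254740992
Cut-free depth bound = 9007199254740992

9007199254740992


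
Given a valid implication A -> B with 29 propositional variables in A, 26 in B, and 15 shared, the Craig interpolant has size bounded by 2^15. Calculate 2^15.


Shared atoms = 15
Craig interpolant size bound = 2^15
= 32768

32768


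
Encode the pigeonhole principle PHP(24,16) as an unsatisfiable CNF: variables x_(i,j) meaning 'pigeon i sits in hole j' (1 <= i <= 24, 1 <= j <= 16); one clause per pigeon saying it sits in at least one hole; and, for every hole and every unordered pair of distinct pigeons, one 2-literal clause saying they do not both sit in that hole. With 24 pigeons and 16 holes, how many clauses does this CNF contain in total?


PHP(24,16): 24 pigeons, 16 holes, 24*16 = 384 variables.
- pigeon clauses: one per pigeon -> 24 clauses
- hole clauses: 16 holes * C(24,2) = 16 * 276 -> 4416 clauses
Total clauses = 24 + 4416 = 4440

4440


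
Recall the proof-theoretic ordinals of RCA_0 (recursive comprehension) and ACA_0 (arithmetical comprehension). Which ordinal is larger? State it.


Proof-theoretic ordinal of RCA_0 (recursive comprehension): omega^omega
Proof-theoretic ordinal of ACA_0 (arithmetical comprehension): epsilon_0
Comparing: omega^omega < epsilon_0.
The larger ordinal is epsilon_0 (from ACA_0 (arithmetical comprehension)).

epsilon_0


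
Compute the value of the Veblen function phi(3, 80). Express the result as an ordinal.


phi(3, 80):
phi(3, beta) = eta_beta (the beta-th eta number, fixed point of zeta).
phi(3, 80) = eta_80

eta_80


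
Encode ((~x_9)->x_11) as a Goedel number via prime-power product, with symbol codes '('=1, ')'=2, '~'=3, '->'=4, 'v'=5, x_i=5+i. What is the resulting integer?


Formula: ((~x_9)->x_11)
Symbol codes: [1, 1, 3, 14, 2, 4, 16, 2]
Primes: [2, 3, 5, 7, 11, 13, 17, 19]
p_1^1 = 2^1 = 2
p_2^1 = 3^1 = 3
p_3^3 = 5^3 = 125
p_4^14 = 7^14 = 678223072849
p_5^2 = 11^2 = 121
p_6^4 = 13^4 = 28561
p_7^16 = 17^16 = 48661191875666868481
p_8^2 = 19^2 = 361
Product = 30880373683409872649643903650637655728096750

30880373683409872649643903650637655728096750


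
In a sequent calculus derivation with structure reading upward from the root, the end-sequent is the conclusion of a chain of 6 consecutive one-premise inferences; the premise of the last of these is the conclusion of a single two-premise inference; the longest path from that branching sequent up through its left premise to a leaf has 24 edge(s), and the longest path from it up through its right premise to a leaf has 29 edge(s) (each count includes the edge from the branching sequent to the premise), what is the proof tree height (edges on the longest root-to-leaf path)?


Longest path through the left premise: 24 edges (measured from the branching sequent)
Longest path through the right premise: 29 edges
Height of the subtree rooted at the branching sequent: max(24, 29) = 29
The branching sequent sits 6 edges above the root (the chain of one-premise inferences), so height = 29 + 6 = 35

35


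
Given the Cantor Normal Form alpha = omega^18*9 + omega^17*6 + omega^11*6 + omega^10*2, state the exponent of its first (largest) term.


CNF: omega^18*9 + omega^17*6 + omega^11*6 + omega^10*2
The leading term is omega^18*9, which has exponent 18.

18


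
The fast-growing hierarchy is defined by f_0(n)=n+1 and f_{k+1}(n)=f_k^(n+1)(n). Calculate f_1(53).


f_1(53) = f_0^54(53)
f_0 adds 1 each time, applied 54 times.
f_1(53) = 53 + 54 = 107

107


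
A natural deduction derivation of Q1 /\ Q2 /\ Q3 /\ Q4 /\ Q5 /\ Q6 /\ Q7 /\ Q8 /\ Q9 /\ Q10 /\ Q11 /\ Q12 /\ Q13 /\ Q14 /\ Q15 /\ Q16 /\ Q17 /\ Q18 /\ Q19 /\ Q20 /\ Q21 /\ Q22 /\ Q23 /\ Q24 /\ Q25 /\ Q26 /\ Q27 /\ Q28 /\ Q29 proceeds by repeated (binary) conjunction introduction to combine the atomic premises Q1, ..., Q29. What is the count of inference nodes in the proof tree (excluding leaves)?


The target conjunction has 29 conjuncts, i.e. 28 binary /\ connectives.
Each conjunction-intro joins two pieces, so 29 atoms require 29-1 = 28 applications.
Total inference nodes = 28

28


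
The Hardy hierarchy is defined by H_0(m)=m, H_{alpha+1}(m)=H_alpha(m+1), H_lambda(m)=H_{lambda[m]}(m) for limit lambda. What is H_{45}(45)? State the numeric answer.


H_45(45):
For finite ordinals k, H_k(n) = n + k (each successor step adds 1).
H_45(45) = 45 + 45 = 90

90


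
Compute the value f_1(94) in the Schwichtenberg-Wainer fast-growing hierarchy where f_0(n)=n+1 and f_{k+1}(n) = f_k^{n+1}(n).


f_1(94) = f_0^95(94)
f_0 adds 1 each time, applied 95 times.
f_1(94) = 94 + 95 = 189

189


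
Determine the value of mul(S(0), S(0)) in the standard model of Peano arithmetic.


mul(S^1(0), S^1(0)):
S^1(0) = 1
S^1(0) = 1
1 * 1 = 1

1


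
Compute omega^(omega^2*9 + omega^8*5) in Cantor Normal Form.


omega^(omega^2*9 + omega^8*5):
In ordinal addition a term is absorbed by a following term of strictly larger exponent: 2 < 8, so omega^2*9 + omega^8*5 = omega^8*5.
omega raised to a CNF ordinal is a single CNF term: Result = omega^(omega^8*5)

omega^(omega^8*5)


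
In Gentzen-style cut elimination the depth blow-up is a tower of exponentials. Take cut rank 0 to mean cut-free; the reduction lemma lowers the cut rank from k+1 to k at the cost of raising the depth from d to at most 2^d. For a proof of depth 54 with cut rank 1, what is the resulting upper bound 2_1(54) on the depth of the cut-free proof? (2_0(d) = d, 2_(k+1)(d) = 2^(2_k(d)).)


Each rank reduction sends depth d to at most 2^d; cut rank r needs r reductions.
2_0(54) = 54
2_1(54) = 2^54 = 18014398509481984
Cut-free depth bound = 18014398509481984

18014398509481984


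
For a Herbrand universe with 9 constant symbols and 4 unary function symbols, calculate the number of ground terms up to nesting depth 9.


Herbrand terms by depth:
Depth 0: 9 constants
Depth 1: 36 new terms (running total: 45)
Depth 2: 144 new terms (running total: 189)
Depth 3: 576 new terms (running total: 765)
Depth 4: 2304 new terms (running total: 3069)
Depth 5: 9216 new terms (running total: 12285)
Depth 6: 36864 new terms (running total: 49149)
Depth 7: 147456 new terms (running total: 196605)
Depth 8: 589824 new terms (running total: 786429)
Depth 9: 2359296 new terms (running total: 3145725)
Total distinct ground terms = 3145725

3145725


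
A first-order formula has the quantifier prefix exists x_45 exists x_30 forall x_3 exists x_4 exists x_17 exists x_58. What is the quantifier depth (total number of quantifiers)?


Quantifier prefix has 6 quantifier symbols.
Quantifier depth = 6

6


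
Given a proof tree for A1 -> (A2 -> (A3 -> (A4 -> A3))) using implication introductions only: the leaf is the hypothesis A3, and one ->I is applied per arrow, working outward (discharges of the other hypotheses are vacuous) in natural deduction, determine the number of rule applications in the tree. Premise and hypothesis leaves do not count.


The formula has 4 arrows (->); its innermost consequent A3 is one of the antecedents,
so the proof starts from the hypothesis leaf A3 (not a rule application) and closes one arrow per ->I.
Building A1 -> (A2 -> (A3 -> (A4 -> A3))) therefore takes 4 nested implication introductions.
Total inference nodes = 4

4


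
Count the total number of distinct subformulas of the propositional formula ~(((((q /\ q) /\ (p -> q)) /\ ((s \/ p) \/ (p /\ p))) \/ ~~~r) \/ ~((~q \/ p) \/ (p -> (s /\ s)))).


Formula: ~(((((q /\ q) /\ (p -> q)) /\ ((s \/ p) \/ (p /\ p))) \/ ~~~r) \/ ~((~q \/ p) \/ (p -> (s /\ s))))
Subformulas found:
  1. r
  2. q
  3. s
  4. p
  5. ~r
  6. ~q
  7. ~~r
  8. ~~~r
  9. (s /\ s)
  10. (q /\ q)
  11. (s \/ p)
  12. (p /\ p)
  13. (p -> q)
  14. (~q \/ p)
  15. (p -> (s /\ s))
  16. ((s \/ p) \/ (p /\ p))
  17. ((q /\ q) /\ (p -> q))
  18. ((~q \/ p) \/ (p -> (s /\ s)))
  19. ~((~q \/ p) \/ (p -> (s /\ s)))
  20. (((q /\ q) /\ (p -> q)) /\ ((s \/ p) \/ (p /\ p)))
  21. ((((q /\ q) /\ (p -> q)) /\ ((s \/ p) \/ (p /\ p))) \/ ~~~r)
  22. (((((q /\ q) /\ (p -> q)) /\ ((s \/ p) \/ (p /\ p))) \/ ~~~r) \/ ~((~q \/ p) \/ (p -> (s /\ s))))
  23. ~(((((q /\ q) /\ (p -> q)) /\ ((s \/ p) \/ (p /\ p))) \/ ~~~r) \/ ~((~q \/ p) \/ (p -> (s /\ s))))
Total distinct subformulas = 23

23


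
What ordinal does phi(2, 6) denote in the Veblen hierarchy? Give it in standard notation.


phi(2, 6):
phi(2, beta) = zeta_beta (the beta-th zeta number, fixed point of epsilon).
phi(2, 6) = zeta_6

zeta_6


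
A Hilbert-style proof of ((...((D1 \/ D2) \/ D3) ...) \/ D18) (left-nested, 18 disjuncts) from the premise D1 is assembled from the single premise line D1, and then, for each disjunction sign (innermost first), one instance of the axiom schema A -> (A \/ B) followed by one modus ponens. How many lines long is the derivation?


Building the left-nested 18-ary disjunction from D1:
- 1 premise line (D1)
- 18 disjuncts means 17 disjunction signs; each needs 1 axiom instance + 1 MP = 2 lines: 2 * 17 = 34
Total = 1 + 34 = 35 lines.

35


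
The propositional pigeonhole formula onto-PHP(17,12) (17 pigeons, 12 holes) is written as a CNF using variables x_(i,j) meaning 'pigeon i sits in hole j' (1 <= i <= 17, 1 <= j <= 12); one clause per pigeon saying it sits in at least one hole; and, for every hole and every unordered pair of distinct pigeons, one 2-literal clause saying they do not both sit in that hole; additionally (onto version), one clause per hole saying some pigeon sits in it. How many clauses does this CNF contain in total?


onto-PHP(17,12): 17 pigeons, 12 holes, 17*12 = 204 variables.
- pigeon clauses: one per pigeon -> 17 clauses
- hole clauses: 12 holes * C(17,2) = 12 * 136 -> 1632 clauses
- onto clauses: one per hole -> 12 clauses
Total clauses = 17 + 1632 + 12 = 1661

1661


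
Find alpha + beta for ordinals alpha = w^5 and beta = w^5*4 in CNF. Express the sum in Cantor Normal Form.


Ordinal addition w^5 + w^5*4:
Both terms have the same exponent 5.
w^e*c + w^e*d = w^e*(c+d).
Result = w^5*(1+4) = w^5*5

w^5*5


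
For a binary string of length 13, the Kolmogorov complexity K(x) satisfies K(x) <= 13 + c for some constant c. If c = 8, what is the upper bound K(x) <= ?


K(x) <= |x| + c = 13 + 8 = 21

21


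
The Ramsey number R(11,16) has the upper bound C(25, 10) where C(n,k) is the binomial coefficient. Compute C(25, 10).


R(11,16) <= C(11+16-2, 11-1) = C(25, 10)
C(25, 10) = 25! / (10! * 15!)
= 3268760

3268760


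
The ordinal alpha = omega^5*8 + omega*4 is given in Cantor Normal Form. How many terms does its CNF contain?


CNF: omega^5*8 + omega*4
Count the summands separated by '+':
  term 1: omega^5*8
  term 2: omega*4
Total terms = 2

2


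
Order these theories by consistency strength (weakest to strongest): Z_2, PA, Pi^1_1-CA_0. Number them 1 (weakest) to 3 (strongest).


Ordering by consistency strength:
1. PA
2. Pi^1_1-CA_0
3. Z_2


Z_2=3, PA=1, Pi^1_1-CA_0=2


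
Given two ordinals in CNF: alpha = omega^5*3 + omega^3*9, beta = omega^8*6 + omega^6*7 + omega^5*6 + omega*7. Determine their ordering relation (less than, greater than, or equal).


Compare term by term from highest exponent:
alpha = omega^5*3 + omega^3*9
beta = omega^8*6 + omega^6*7 + omega^5*6 + omega*7
Term 1: alpha has omega^5*3, beta has omega^8*6
Term 2: alpha has omega^3*9, beta has omega^6*7
Term 3: alpha has omega^0*0, beta has omega^5*6
Term 4: alpha has omega^0*0, beta has omega^1*7
Result: alpha < beta

alpha < beta


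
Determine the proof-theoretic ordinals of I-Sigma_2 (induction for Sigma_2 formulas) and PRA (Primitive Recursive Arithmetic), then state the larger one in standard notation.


Proof-theoretic ordinal of I-Sigma_2 (induction for Sigma_2 formulas): omega^(omega^omega)
Proof-theoretic ordinal of PRA (Primitive Recursive Arithmetic): omega^omega
Comparing: omega^omega < omega^(omega^omega).
The larger ordinal is omega^(omega^omega) (from I-Sigma_2 (induction for Sigma_2 formulas)).

omega^(omega^omega)


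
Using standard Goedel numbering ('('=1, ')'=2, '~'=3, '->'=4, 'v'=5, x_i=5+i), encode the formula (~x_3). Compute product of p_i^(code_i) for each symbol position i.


Formula: (~x_3)
Symbol codes: [1, 3, 8, 2]
Primes: [2, 3, 5, 7]
p_1^1 = 2^1 = 2
p_2^3 = 3^3 = 27
p_3^8 = 5^8 = 390625
p_4^2 = 7^2 = 49
Product = 1033593750

1033593750


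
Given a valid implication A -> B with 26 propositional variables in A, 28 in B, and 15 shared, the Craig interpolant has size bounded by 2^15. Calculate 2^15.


Shared atoms = 15
Craig interpolant size bound = 2^15
= 32768

32768


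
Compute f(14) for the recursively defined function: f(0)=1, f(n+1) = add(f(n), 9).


f(0) = 1
f(1) = add(f(0), 9) = add(1, 9) = 10
f(2) = add(f(1), 9) = add(10, 9) = 19
f(3) = add(f(2), 9) = add(19, 9) = 28
f(4) = add(f(3), 9) = add(28, 9) = 37
f(5) = add(f(4), 9) = add(37, 9) = 46
f(6) = add(f(5), 9) = add(46, 9) = 55
f(7) = add(f(6), 9) = add(55, 9) = 64
f(8) = add(f(7), 9) = add(64, 9) = 73
f(9) = add(f(8), 9) = add(73, 9) = 82
f(10) = add(f(9), 9) = add(82, 9) = 91
f(11) = add(f(10), 9) = add(91, 9) = 100
f(12) = add(f(11), 9) = add(100, 9) = 109
f(13) = add(f(12), 9) = add(109, 9) = 118
f(14) = add(f(13), 9) = add(118, 9) = 127


127


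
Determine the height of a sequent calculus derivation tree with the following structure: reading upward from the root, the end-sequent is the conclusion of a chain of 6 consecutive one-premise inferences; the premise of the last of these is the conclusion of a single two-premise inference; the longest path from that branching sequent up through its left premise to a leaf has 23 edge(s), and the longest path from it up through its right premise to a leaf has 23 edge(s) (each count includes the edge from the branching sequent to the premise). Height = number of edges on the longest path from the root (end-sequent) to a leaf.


Longest path through the left premise: 23 edges (measured from the branching sequent)
Longest path through the right premise: 23 edges
Height of the subtree rooted at the branching sequent: max(23, 23) = 23
The branching sequent sits 6 edges above the root (the chain of one-premise inferences), so height = 23 + 6 = 29

29


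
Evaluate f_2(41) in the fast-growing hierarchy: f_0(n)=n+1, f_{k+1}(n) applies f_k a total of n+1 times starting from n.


f_2(41) = f_1^42(41)
f_1(m) = 2m + 1.
Iterating: f_1^k(n) = 2^k*(n+1) - 1.
f_2(41) = 2^42*(41+1) - 1 = 4398046511104*42 - 1 = 184717953466367

184717953466367


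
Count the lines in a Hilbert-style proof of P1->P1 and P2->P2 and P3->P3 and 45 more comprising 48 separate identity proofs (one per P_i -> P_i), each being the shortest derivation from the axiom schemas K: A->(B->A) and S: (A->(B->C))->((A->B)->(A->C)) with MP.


The shortest proof of A->A from K and S in the Hilbert calculus has exactly 5 lines:
(1) K instance A->((A->A)->A), (2) S instance, (3) MP on 1,2, (4) K instance A->(A->A), (5) MP on 3,4.
For 48 independent identities: 48 * 5 = 240 lines total.

240


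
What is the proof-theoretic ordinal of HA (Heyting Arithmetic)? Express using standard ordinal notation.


The proof-theoretic ordinal of HA (Heyting Arithmetic) is a standard result in ordinal analysis.
This ordinal is the supremum of order types of primitive recursive well-orderings
that the theory can prove to be well-ordered.
For HA (Heyting Arithmetic), the proof-theoretic ordinal is epsilon_0.

epsilon_0


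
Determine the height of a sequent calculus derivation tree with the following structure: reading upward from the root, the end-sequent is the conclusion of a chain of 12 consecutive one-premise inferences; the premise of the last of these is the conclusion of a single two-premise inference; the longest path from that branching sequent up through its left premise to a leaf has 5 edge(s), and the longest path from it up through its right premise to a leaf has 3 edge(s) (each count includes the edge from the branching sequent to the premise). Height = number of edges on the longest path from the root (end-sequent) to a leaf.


Longest path through the left premise: 5 edges (measured from the branching sequent)
Longest path through the right premise: 3 edges
Height of the subtree rooted at the branching sequent: max(5, 3) = 5
The branching sequent sits 12 edges above the root (the chain of one-premise inferences), so height = 5 + 12 = 17

17


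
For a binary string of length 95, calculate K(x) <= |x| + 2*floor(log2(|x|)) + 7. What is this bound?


floor(log2(95)) = 6
2 * 6 = 12
K(x) <= 95 + 12 + 7 = 114

114


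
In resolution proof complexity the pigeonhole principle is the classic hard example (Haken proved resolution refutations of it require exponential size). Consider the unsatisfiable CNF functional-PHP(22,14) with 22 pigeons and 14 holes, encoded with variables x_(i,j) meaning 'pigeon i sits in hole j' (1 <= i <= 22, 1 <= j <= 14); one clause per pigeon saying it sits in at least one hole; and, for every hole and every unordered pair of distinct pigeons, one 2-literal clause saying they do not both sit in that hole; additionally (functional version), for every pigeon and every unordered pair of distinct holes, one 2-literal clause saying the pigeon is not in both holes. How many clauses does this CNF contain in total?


functional-PHP(22,14): 22 pigeons, 14 holes, 22*14 = 308 variables.
- pigeon clauses: one per pigeon -> 22 clauses
- hole clauses: 14 holes * C(22,2) = 14 * 231 -> 3234 clauses
- functional clauses: 22 pigeons * C(14,2) = 22 * 91 -> 2002 clauses
Total clauses = 22 + 3234 + 2002 = 5258

5258


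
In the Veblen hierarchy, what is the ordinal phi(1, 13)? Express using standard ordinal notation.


phi(1, 13):
phi(1, beta) = epsilon_beta (the beta-th epsilon number).
phi(1, 13) = epsilon_13

epsilon_13


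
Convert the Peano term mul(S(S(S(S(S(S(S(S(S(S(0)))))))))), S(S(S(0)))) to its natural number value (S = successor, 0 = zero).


mul(S^10(0), S^3(0)):
S^10(0) = 10
S^3(0) = 3
10 * 3 = 30

30
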